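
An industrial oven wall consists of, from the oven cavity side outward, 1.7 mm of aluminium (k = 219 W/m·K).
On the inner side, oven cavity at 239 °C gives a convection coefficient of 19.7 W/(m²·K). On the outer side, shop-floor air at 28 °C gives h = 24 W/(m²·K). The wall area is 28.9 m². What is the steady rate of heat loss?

Q ≈ 66000 W

Thermal resistances in series:
R_inner film = 1/(h_i·A) = 1/(19.7×28.9) = 0.001756 K/W
R_aluminium = L/(kA) = 0.0017/(219×28.9) = 2.686×10^-7 K/W
R_outer film = 1/(h_o·A) = 1/(24×28.9) = 0.001442 K/W
R_total = 0.003198 K/W
Q = ΔT / R_total = 211 / 0.003198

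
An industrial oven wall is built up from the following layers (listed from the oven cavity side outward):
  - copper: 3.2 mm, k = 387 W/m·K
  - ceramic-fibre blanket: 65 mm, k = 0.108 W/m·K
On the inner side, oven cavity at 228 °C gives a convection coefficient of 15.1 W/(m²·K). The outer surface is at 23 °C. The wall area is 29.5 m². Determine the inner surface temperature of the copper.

Series thermal resistances:
R_inner film = 1/(h_i·A) = 1/(15.1×29.5) = 0.002245 K/W
R_copper = L/(kA) = 0.0032/(387×29.5) = 2.803×10^-7 K/W
R_ceramic-fibre blanket = L/(kA) = 0.065/(0.108×29.5) = 0.0204 K/W
R_total = 0.02265 K/W;  Q = ΔT/R_total = 205/0.02265 = 9052 W
T_interface = T_inner − Q·ΣR(inner→interface) = 228 − 9050×0.002245

T ≈ 208 °C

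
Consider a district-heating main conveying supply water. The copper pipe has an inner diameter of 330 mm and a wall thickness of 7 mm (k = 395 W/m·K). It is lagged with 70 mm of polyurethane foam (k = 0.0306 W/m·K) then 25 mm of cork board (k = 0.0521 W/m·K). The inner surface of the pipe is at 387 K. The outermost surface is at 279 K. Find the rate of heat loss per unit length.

q′ ≈ 52 W/m

Radial resistances (cylindrical: R_cond = ln(r_o/r_i)/(2πkL), R_conv = 1/(h·2πrL)):
R_copper pipe wall = ln(172/165)/(2π×395×1) = 1.674×10^-5 K/W
R_polyurethane foam = ln(242/172)/(2π×0.0306×1) = 1.776 K/W
R_cork board = ln(267/242)/(2π×0.0521×1) = 0.3003 K/W
R_total = 2.076 K/W
Q = ΔT/R_total = 108/2.076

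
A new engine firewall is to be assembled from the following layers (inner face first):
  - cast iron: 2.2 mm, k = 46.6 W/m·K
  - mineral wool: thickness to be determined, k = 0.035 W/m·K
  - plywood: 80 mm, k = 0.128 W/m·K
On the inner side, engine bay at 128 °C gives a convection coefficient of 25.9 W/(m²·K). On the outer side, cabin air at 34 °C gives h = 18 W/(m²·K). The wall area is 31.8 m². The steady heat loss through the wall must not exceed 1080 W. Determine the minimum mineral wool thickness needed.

Treating each layer as a thermal resistance in series:
R_inner film = 1/(h_i·A) = 1/(25.9×31.8) = 0.001214 K/W
R_cast iron = L/(kA) = 0.0022/(46.6×31.8) = 1.485×10^-6 K/W
R_plywood = L/(kA) = 0.08/(0.128×31.8) = 0.01965 K/W
R_outer film = 1/(h_o·A) = 1/(18×31.8) = 0.001747 K/W
Sum of the known resistances R_other = 0.02262 K/W
Required total resistance R_tot = ΔT/Q_allow = 94/1080 = 0.08704 K/W
R_mineral wool = R_tot − R_other = 0.06442 K/W
L = R·k·A = 0.06442×0.035×31.8

L ≈ 71.7 mm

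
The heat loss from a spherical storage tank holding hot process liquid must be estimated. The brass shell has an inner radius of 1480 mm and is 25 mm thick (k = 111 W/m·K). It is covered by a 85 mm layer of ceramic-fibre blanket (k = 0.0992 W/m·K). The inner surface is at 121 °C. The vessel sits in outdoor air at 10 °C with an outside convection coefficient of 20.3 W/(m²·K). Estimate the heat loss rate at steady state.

Q ≈ 3690 W

Spherical conduction: R = (1/r_in − 1/r_out)/(4πk) per layer; series-sum.
R_brass shell = (1/1.48 − 1/1.505)/(4π×111) = 8.047×10^-6 K/W
R_ceramic-fibre blanket = (1/1.505 − 1/1.59)/(4π×0.0992) = 0.02849 K/W
R_outer film = 1/(h·4πr_o²) = 1/(20.3×4π×1.59²) = 0.001551 K/W
R_total = 0.03005 K/W
Q = ΔT/R_total = 111/0.03005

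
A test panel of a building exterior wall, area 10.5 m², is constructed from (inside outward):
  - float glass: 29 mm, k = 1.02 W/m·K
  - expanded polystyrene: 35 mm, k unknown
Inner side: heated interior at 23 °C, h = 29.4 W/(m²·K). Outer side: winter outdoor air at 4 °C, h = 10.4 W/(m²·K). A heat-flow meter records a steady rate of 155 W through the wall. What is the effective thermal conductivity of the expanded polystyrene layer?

k ≈ 0.031 W/(m·K)

Thermal resistances in series:
R_inner film = 1/(h_i·A) = 1/(29.4×10.5) = 0.003239 K/W
R_float glass = L/(kA) = 0.029/(1.02×10.5) = 0.002708 K/W
R_outer film = 1/(h_o·A) = 1/(10.4×10.5) = 0.009158 K/W
Sum of known resistances R_other = 0.0151 K/W
Total R = ΔT/Q = 19/155 = 0.1226 K/W
R_expanded polystyrene = R_total − R_other = 0.1075 K/W
k = L/(R·A) = 0.035/(0.1075×10.5)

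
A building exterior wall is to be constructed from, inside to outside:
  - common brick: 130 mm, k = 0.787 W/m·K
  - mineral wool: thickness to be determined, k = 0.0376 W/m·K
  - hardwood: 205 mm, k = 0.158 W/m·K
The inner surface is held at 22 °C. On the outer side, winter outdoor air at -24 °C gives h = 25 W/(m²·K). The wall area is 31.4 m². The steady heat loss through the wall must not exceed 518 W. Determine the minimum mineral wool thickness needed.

Series thermal resistances:
R_common brick = L/(kA) = 0.13/(0.787×31.4) = 0.005261 K/W
R_hardwood = L/(kA) = 0.205/(0.158×31.4) = 0.04132 K/W
R_outer film = 1/(h_o·A) = 1/(25×31.4) = 0.001274 K/W
Sum of the known resistances R_other = 0.04786 K/W
Required total resistance R_tot = ΔT/Q_allow = 46/518 = 0.0888 K/W
R_mineral wool = R_tot − R_other = 0.04095 K/W
L = R·k·A = 0.04095×0.0376×31.4

L ≈ 48.3 mm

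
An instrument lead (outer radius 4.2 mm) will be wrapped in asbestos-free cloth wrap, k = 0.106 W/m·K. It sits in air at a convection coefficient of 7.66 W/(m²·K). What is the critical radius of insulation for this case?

For a cylinder r_cr = k/h = 0.106/7.66
r_cr = 13.8 mm; since the bare radius (4.2 mm) is below r_cr, adding a thin layer of insulation will *increase* heat loss.

r_cr ≈ 13.8 mm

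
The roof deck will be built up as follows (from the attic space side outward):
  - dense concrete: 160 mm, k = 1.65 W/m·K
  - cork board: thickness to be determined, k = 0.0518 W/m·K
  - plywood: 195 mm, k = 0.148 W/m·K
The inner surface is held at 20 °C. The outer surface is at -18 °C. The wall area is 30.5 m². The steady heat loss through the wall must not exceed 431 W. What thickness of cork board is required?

Treating each layer as a thermal resistance in series:
R_dense concrete = L/(kA) = 0.16/(1.65×30.5) = 0.003179 K/W
R_plywood = L/(kA) = 0.195/(0.148×30.5) = 0.0432 K/W
Sum of the known resistances R_other = 0.04638 K/W
Required total resistance R_tot = ΔT/Q_allow = 38/431 = 0.08817 K/W
R_cork board = R_tot − R_other = 0.04179 K/W
L = R·k·A = 0.04179×0.0518×30.5

L ≈ 66 mm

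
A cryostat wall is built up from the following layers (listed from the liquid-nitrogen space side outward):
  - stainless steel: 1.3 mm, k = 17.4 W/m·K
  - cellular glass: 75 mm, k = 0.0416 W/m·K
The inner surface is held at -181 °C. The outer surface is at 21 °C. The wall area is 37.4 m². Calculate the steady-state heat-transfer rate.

Treating each layer as a thermal resistance in series:
R_stainless steel = L/(kA) = 0.0013/(17.4×37.4) = 1.998×10^-6 K/W
R_cellular glass = L/(kA) = 0.075/(0.0416×37.4) = 0.04821 K/W
R_total = 0.04821 K/W
Q = ΔT / R_total = 202 / 0.04821

Q ≈ 4190 W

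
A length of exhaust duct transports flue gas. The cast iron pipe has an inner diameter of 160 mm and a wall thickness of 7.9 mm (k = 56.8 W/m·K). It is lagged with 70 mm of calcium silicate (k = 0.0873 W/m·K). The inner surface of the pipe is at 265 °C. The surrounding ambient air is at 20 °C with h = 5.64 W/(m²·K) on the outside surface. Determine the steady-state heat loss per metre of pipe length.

Radial resistances (cylindrical: R_cond = ln(r_o/r_i)/(2πkL), R_conv = 1/(h·2πrL)):
R_cast iron pipe wall = ln(87.9/80)/(2π×56.8×1) = 2.639×10^-4 K/W
R_calcium silicate = ln(157.9/87.9)/(2π×0.0873×1) = 1.068 K/W
R_outer film = 1/(h_o·2πr_oL) = 1/(5.64×2π×0.1579×1) = 0.1787 K/W
R_total = 1.247 K/W
Q = ΔT/R_total = 245/1.247

q′ ≈ 196 W/m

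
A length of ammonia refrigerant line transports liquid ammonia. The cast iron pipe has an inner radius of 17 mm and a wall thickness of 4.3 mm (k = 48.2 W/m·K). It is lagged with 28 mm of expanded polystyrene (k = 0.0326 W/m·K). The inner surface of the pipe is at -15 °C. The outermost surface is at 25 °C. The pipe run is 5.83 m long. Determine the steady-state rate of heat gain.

Treating each annulus and film as a series resistance:
R_cast iron pipe wall = ln(21.3/17)/(2π×48.2×5.83) = 1.277×10^-4 K/W
R_expanded polystyrene = ln(49.3/21.3)/(2π×0.0326×5.83) = 0.7028 K/W
R_total = 0.7029 K/W
Q = ΔT/R_total = 40/0.7029

Q ≈ 56.9 W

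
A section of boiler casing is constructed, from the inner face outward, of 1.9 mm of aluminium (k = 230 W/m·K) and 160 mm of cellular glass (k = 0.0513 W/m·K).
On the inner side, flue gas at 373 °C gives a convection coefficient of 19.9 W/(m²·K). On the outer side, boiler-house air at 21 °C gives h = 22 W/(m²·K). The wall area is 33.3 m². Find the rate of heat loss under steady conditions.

Q ≈ 3650 W

Series thermal resistances:
R_inner film = 1/(h_i·A) = 1/(19.9×33.3) = 0.001509 K/W
R_aluminium = L/(kA) = 0.0019/(230×33.3) = 2.481×10^-7 K/W
R_cellular glass = L/(kA) = 0.16/(0.0513×33.3) = 0.09366 K/W
R_outer film = 1/(h_o·A) = 1/(22×33.3) = 0.001365 K/W
R_total = 0.09654 K/W
Q = ΔT / R_total = 352 / 0.09654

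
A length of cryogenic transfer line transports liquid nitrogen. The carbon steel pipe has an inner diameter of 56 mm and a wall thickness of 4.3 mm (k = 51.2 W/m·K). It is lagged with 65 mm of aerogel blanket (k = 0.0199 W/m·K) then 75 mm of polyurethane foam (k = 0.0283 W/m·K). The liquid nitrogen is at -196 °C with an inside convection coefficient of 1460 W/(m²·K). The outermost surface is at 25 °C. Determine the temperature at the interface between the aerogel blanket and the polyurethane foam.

T ≈ -34 °C

Treating each annulus and film as a series resistance:
R_inner film = 1/(h_i·2πr₁L) = 1/(1460×2π×0.028×1) = 0.003893 K/W
R_carbon steel pipe wall = ln(32.3/28)/(2π×51.2×1) = 4.441×10^-4 K/W
R_aerogel blanket = ln(97.3/32.3)/(2π×0.0199×1) = 8.819 K/W
R_polyurethane foam = ln(172.3/97.3)/(2π×0.0283×1) = 3.214 K/W
R_total = 12.04 K/W
Q = ΔT/R_total = 221/12.04
Q = 18.4 W/m
T_interface = T_inner + Q·ΣR(inner→interface) = -196 + 18.4×8.824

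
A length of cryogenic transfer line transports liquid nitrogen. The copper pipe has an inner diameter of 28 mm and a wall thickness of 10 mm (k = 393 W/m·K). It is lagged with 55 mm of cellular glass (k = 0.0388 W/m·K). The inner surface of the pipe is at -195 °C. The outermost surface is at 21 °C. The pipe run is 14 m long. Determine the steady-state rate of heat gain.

Q ≈ 619 W

Cylindrical conduction, so R = ln(r₂/r₁)/(2πkL) per layer, in series:
R_copper pipe wall = ln(24/14)/(2π×393×14) = 1.559×10^-5 K/W
R_cellular glass = ln(79/24)/(2π×0.0388×14) = 0.3491 K/W
R_total = 0.3491 K/W
Q = ΔT/R_total = 216/0.3491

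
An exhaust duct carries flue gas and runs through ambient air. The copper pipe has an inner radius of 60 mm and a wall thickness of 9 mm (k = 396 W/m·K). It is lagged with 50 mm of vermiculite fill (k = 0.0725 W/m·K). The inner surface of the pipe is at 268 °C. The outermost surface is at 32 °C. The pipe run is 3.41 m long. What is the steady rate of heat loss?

Radial resistances (cylindrical: R_cond = ln(r_o/r_i)/(2πkL), R_conv = 1/(h·2πrL)):
R_copper pipe wall = ln(69/60)/(2π×396×3.41) = 1.647×10^-5 K/W
R_vermiculite fill = ln(119/69)/(2π×0.0725×3.41) = 0.3509 K/W
R_total = 0.3509 K/W
Q = ΔT/R_total = 236/0.3509

Q ≈ 673 W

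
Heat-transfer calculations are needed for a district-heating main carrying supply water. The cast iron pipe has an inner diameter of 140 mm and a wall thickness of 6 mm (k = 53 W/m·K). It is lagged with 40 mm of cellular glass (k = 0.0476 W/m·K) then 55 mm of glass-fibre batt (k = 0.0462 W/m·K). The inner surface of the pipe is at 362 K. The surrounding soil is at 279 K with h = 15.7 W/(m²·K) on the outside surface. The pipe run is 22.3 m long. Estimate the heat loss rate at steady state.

Radial resistances (cylindrical: R_cond = ln(r_o/r_i)/(2πkL), R_conv = 1/(h·2πrL)):
R_cast iron pipe wall = ln(76/70)/(2π×53×22.3) = 1.107×10^-5 K/W
R_cellular glass = ln(116/76)/(2π×0.0476×22.3) = 0.0634 K/W
R_glass-fibre batt = ln(171/116)/(2π×0.0462×22.3) = 0.05995 K/W
R_outer film = 1/(h_o·2πr_oL) = 1/(15.7×2π×0.171×22.3) = 0.002658 K/W
R_total = 0.126 K/W
Q = ΔT/R_total = 83/0.126

Q ≈ 659 W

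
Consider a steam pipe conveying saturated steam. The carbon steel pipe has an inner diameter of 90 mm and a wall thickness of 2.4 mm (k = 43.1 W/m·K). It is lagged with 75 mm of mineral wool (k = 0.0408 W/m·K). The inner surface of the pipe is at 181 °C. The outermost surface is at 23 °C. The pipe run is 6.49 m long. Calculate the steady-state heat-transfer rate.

Q ≈ 277 W

Cylindrical conduction, so R = ln(r₂/r₁)/(2πkL) per layer, in series:
R_carbon steel pipe wall = ln(47.4/45)/(2π×43.1×6.49) = 2.956×10^-5 K/W
R_mineral wool = ln(122.4/47.4)/(2π×0.0408×6.49) = 0.5702 K/W
R_total = 0.5702 K/W
Q = ΔT/R_total = 158/0.5702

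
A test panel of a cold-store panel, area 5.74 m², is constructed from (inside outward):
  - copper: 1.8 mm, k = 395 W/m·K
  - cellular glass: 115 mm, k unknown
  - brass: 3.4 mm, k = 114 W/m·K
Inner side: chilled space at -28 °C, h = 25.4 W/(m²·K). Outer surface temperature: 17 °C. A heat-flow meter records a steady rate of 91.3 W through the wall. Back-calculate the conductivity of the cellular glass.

k ≈ 0.0412 W/(m·K)

Series thermal resistances:
R_inner film = 1/(h_i·A) = 1/(25.4×5.74) = 0.006859 K/W
R_copper = L/(kA) = 0.0018/(395×5.74) = 7.939×10^-7 K/W
R_brass = L/(kA) = 0.0034/(114×5.74) = 5.196×10^-6 K/W
Sum of known resistances R_other = 0.006865 K/W
Total R = ΔT/Q = 45/91.3 = 0.4929 K/W
R_cellular glass = R_total − R_other = 0.486 K/W
k = L/(R·A) = 0.115/(0.486×5.74)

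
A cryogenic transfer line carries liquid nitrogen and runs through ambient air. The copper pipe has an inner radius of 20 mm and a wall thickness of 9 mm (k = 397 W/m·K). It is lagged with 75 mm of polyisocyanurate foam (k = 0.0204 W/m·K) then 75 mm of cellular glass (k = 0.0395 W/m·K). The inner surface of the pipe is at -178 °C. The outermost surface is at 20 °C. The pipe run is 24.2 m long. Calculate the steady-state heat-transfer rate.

Treating each annulus and film as a series resistance:
R_copper pipe wall = ln(29/20)/(2π×397×24.2) = 6.155×10^-6 K/W
R_polyisocyanurate foam = ln(104/29)/(2π×0.0204×24.2) = 0.4117 K/W
R_cellular glass = ln(179/104)/(2π×0.0395×24.2) = 0.09041 K/W
R_total = 0.5021 K/W
Q = ΔT/R_total = 198/0.5021

Q ≈ 394 W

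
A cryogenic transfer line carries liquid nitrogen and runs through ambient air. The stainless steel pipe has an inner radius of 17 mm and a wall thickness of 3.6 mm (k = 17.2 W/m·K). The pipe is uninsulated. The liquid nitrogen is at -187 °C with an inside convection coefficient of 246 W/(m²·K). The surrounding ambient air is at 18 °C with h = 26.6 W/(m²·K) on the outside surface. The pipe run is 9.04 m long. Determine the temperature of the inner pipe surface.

T ≈ -163 °C

Treating each annulus and film as a series resistance:
R_inner film = 1/(h_i·2πr₁L) = 1/(246×2π×0.017×9.04) = 0.00421 K/W
R_stainless steel pipe wall = ln(20.6/17)/(2π×17.2×9.04) = 1.966×10^-4 K/W
R_outer film = 1/(h_o·2πr_oL) = 1/(26.6×2π×0.0206×9.04) = 0.03213 K/W
R_total = 0.03654 K/W
Q = ΔT/R_total = 205/0.03654
Q = 5610 W
T_interface = T_inner + Q·ΣR(inner→interface) = -187 + 5610×0.00421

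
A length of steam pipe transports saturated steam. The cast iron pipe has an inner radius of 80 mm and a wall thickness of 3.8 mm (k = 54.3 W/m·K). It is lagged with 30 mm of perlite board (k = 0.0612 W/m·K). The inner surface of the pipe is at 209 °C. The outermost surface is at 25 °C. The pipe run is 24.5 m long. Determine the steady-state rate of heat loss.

Radial resistances (cylindrical: R_cond = ln(r_o/r_i)/(2πkL), R_conv = 1/(h·2πrL)):
R_cast iron pipe wall = ln(83.8/80)/(2π×54.3×24.5) = 5.552×10^-6 K/W
R_perlite board = ln(113.8/83.8)/(2π×0.0612×24.5) = 0.03248 K/W
R_total = 0.03249 K/W
Q = ΔT/R_total = 184/0.03249

Q ≈ 5660 W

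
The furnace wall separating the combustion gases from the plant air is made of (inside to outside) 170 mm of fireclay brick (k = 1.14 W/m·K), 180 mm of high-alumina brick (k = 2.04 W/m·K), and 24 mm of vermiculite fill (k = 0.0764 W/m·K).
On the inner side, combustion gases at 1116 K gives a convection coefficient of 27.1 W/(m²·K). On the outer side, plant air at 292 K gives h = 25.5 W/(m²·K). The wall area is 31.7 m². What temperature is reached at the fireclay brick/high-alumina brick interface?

T ≈ 872 K

Treating each layer as a thermal resistance in series:
R_inner film = 1/(h_i·A) = 1/(27.1×31.7) = 0.001164 K/W
R_fireclay brick = L/(kA) = 0.17/(1.14×31.7) = 0.004704 K/W
R_high-alumina brick = L/(kA) = 0.18/(2.04×31.7) = 0.002783 K/W
R_vermiculite fill = L/(kA) = 0.024/(0.0764×31.7) = 0.00991 K/W
R_outer film = 1/(h_o·A) = 1/(25.5×31.7) = 0.001237 K/W
R_total = 0.0198 K/W;  Q = ΔT/R_total = 824/0.0198 = 41620 W
T_interface = T_inner − Q·ΣR(inner→interface) = 1116 − 41600×0.005868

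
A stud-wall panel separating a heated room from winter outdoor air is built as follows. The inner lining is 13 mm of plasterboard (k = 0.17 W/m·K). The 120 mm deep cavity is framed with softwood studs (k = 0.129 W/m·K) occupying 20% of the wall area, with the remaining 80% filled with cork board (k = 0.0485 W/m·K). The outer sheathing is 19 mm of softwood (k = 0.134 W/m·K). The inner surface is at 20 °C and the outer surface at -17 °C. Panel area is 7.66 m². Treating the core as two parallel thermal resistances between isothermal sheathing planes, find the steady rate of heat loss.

Sheathing layers in series; stud and cavity paths in parallel between them.
R_inner = 0.013/(0.17×7.66) = 0.009983 K/W
R_stud  = 0.12/(0.129×0.2×7.66) = 0.6072 K/W
R_cav   = 0.12/(0.0485×0.8×7.66) = 0.4038 K/W
1/R_core = 1/R_stud + 1/R_cav → R_core = 0.2425 K/W
R_outer = 0.019/(0.134×7.66) = 0.01851 K/W
R_total = 0.271 K/W
Q = ΔT/R_total = 37/0.271

Q ≈ 137 W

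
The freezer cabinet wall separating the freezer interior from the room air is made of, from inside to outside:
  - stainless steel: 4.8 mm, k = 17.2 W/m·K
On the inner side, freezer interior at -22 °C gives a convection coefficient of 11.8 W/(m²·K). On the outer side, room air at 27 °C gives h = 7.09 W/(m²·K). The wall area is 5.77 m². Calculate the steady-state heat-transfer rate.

Q ≈ 1250 W

Treating each layer as a thermal resistance in series:
R_inner film = 1/(h_i·A) = 1/(11.8×5.77) = 0.01469 K/W
R_stainless steel = L/(kA) = 0.0048/(17.2×5.77) = 4.837×10^-5 K/W
R_outer film = 1/(h_o·A) = 1/(7.09×5.77) = 0.02444 K/W
R_total = 0.03918 K/W
Q = ΔT / R_total = 49 / 0.03918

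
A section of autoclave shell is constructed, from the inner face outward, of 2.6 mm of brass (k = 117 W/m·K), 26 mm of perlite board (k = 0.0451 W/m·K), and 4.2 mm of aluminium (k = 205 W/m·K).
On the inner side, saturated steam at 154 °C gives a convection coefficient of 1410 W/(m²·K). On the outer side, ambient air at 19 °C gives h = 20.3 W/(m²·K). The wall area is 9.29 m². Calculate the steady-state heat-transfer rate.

Series thermal resistances:
R_inner film = 1/(h_i·A) = 1/(1410×9.29) = 7.634×10^-5 K/W
R_brass = L/(kA) = 0.0026/(117×9.29) = 2.392×10^-6 K/W
R_perlite board = L/(kA) = 0.026/(0.0451×9.29) = 0.06206 K/W
R_aluminium = L/(kA) = 0.0042/(205×9.29) = 2.205×10^-6 K/W
R_outer film = 1/(h_o·A) = 1/(20.3×9.29) = 0.005303 K/W
R_total = 0.06744 K/W
Q = ΔT / R_total = 135 / 0.06744

Q ≈ 2000 W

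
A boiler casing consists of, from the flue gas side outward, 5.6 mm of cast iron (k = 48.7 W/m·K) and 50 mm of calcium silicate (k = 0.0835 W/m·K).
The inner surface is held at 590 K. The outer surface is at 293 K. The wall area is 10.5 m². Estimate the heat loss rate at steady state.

Q ≈ 5210 W

Model the wall as resistances in series:
R_cast iron = L/(kA) = 0.0056/(48.7×10.5) = 1.095×10^-5 K/W
R_calcium silicate = L/(kA) = 0.05/(0.0835×10.5) = 0.05703 K/W
R_total = 0.05704 K/W
Q = ΔT / R_total = 297 / 0.05704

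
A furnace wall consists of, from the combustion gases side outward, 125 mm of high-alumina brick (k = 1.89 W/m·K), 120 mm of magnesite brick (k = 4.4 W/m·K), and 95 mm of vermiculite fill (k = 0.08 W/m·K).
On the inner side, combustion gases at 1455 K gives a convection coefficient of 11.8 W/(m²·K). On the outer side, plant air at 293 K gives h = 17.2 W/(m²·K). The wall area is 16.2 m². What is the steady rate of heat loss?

Q ≈ 13200 W

Treating each layer as a thermal resistance in series:
R_inner film = 1/(h_i·A) = 1/(11.8×16.2) = 0.005231 K/W
R_high-alumina brick = L/(kA) = 0.125/(1.89×16.2) = 0.004083 K/W
R_magnesite brick = L/(kA) = 0.12/(4.4×16.2) = 0.001684 K/W
R_vermiculite fill = L/(kA) = 0.095/(0.08×16.2) = 0.0733 K/W
R_outer film = 1/(h_o·A) = 1/(17.2×16.2) = 0.003589 K/W
R_total = 0.08789 K/W
Q = ΔT / R_total = 1162 / 0.08789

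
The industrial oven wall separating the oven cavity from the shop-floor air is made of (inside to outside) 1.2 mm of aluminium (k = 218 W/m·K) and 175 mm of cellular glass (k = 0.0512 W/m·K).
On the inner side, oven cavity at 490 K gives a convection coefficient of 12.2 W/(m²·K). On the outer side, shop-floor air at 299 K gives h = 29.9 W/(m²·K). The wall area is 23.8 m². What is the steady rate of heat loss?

Thermal resistances in series:
R_inner film = 1/(h_i·A) = 1/(12.2×23.8) = 0.003444 K/W
R_aluminium = L/(kA) = 0.0012/(218×23.8) = 2.313×10^-7 K/W
R_cellular glass = L/(kA) = 0.175/(0.0512×23.8) = 0.1436 K/W
R_outer film = 1/(h_o·A) = 1/(29.9×23.8) = 0.001405 K/W
R_total = 0.1485 K/W
Q = ΔT / R_total = 191 / 0.1485

Q ≈ 1290 W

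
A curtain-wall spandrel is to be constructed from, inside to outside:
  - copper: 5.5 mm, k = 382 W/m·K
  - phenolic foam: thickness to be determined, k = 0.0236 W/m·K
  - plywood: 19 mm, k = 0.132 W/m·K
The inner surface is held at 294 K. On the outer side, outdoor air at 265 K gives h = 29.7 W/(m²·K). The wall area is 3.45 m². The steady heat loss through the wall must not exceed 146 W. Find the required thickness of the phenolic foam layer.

Model the wall as resistances in series:
R_copper = L/(kA) = 0.0055/(382×3.45) = 4.173×10^-6 K/W
R_plywood = L/(kA) = 0.019/(0.132×3.45) = 0.04172 K/W
R_outer film = 1/(h_o·A) = 1/(29.7×3.45) = 0.009759 K/W
Sum of the known resistances R_other = 0.05149 K/W
Required total resistance R_tot = ΔT/Q_allow = 29/146 = 0.1986 K/W
R_phenolic foam = R_tot − R_other = 0.1471 K/W
L = R·k·A = 0.1471×0.0236×3.45

L ≈ 12 mm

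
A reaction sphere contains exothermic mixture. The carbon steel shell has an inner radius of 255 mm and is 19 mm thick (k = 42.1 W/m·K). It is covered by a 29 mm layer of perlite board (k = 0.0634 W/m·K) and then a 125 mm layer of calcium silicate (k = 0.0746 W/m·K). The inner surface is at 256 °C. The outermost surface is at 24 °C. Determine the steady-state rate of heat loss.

Q ≈ 158 W

Radial (spherical) resistances in series:
R_carbon steel shell = (1/0.255 − 1/0.274)/(4π×42.1) = 5.14×10^-4 K/W
R_perlite board = (1/0.274 − 1/0.303)/(4π×0.0634) = 0.4384 K/W
R_calcium silicate = (1/0.303 − 1/0.428)/(4π×0.0746) = 1.028 K/W
R_total = 1.467 K/W
Q = ΔT/R_total = 232/1.467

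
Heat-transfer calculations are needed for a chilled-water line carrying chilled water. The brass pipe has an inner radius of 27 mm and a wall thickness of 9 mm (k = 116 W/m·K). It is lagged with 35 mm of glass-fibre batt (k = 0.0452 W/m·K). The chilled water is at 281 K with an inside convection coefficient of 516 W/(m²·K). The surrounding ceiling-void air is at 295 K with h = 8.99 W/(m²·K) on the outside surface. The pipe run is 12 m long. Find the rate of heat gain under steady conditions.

Q ≈ 63.3 W

For a radial system each layer contributes R = ln(r_out/r_in)/(2πkL); films add R = 1/(hA).
R_inner film = 1/(h_i·2πr₁L) = 1/(516×2π×0.027×12) = 9.52×10^-4 K/W
R_brass pipe wall = ln(36/27)/(2π×116×12) = 3.289×10^-5 K/W
R_glass-fibre batt = ln(71/36)/(2π×0.0452×12) = 0.1993 K/W
R_outer film = 1/(h_o·2πr_oL) = 1/(8.99×2π×0.071×12) = 0.02078 K/W
R_total = 0.221 K/W
Q = ΔT/R_total = 14/0.221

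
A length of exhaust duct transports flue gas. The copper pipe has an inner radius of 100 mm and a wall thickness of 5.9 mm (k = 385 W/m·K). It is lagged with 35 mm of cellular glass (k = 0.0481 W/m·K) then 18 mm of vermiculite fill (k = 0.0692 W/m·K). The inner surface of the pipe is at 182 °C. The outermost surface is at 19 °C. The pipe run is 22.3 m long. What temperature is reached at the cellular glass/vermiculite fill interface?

T ≈ 55.9 °C

Treating each annulus and film as a series resistance:
R_copper pipe wall = ln(105.9/100)/(2π×385×22.3) = 1.063×10^-6 K/W
R_cellular glass = ln(140.9/105.9)/(2π×0.0481×22.3) = 0.04237 K/W
R_vermiculite fill = ln(158.9/140.9)/(2π×0.0692×22.3) = 0.0124 K/W
R_total = 0.05477 K/W
Q = ΔT/R_total = 163/0.05477
Q = 2980 W
T_interface = T_inner − Q·ΣR(inner→interface) = 182 − 2980×0.04237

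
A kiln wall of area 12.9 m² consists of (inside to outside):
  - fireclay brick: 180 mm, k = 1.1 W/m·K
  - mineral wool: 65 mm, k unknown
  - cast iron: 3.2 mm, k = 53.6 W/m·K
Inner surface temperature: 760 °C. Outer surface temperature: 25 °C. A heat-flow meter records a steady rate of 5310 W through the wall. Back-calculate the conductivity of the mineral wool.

Thermal resistances in series:
R_fireclay brick = L/(kA) = 0.18/(1.1×12.9) = 0.01268 K/W
R_cast iron = L/(kA) = 0.0032/(53.6×12.9) = 4.628×10^-6 K/W
Sum of known resistances R_other = 0.01269 K/W
Total R = ΔT/Q = 735/5310 = 0.1384 K/W
R_mineral wool = R_total − R_other = 0.1257 K/W
k = L/(R·A) = 0.065/(0.1257×12.9)

k ≈ 0.0401 W/(m·K)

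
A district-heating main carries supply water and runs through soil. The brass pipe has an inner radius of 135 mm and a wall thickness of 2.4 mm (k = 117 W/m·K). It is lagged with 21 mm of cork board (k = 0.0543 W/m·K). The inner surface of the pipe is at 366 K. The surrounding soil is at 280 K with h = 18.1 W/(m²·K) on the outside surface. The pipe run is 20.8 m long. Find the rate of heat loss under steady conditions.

Q ≈ 3790 W

For a radial system each layer contributes R = ln(r_out/r_in)/(2πkL); films add R = 1/(hA).
R_brass pipe wall = ln(137.4/135)/(2π×117×20.8) = 1.152×10^-6 K/W
R_cork board = ln(158.4/137.4)/(2π×0.0543×20.8) = 0.02004 K/W
R_outer film = 1/(h_o·2πr_oL) = 1/(18.1×2π×0.1584×20.8) = 0.002669 K/W
R_total = 0.02271 K/W
Q = ΔT/R_total = 86/0.02271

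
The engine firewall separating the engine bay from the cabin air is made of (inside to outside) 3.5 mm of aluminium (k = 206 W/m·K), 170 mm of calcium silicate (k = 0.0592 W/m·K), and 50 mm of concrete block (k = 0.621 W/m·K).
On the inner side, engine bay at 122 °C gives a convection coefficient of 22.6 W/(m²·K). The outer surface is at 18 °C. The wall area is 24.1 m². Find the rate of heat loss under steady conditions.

Model the wall as resistances in series:
R_inner film = 1/(h_i·A) = 1/(22.6×24.1) = 0.001836 K/W
R_aluminium = L/(kA) = 0.0035/(206×24.1) = 7.05×10^-7 K/W
R_calcium silicate = L/(kA) = 0.17/(0.0592×24.1) = 0.1192 K/W
R_concrete block = L/(kA) = 0.05/(0.621×24.1) = 0.003341 K/W
R_total = 0.1243 K/W
Q = ΔT / R_total = 104 / 0.1243

Q ≈ 836 W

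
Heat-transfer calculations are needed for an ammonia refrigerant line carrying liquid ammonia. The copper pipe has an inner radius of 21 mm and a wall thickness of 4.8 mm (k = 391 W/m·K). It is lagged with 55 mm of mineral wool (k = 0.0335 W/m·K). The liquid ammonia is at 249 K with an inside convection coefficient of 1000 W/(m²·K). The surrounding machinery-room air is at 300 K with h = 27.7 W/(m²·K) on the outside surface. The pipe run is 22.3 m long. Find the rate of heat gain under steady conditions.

Q ≈ 207 W

Radial resistances (cylindrical: R_cond = ln(r_o/r_i)/(2πkL), R_conv = 1/(h·2πrL)):
R_inner film = 1/(h_i·2πr₁L) = 1/(1000×2π×0.021×22.3) = 3.399×10^-4 K/W
R_copper pipe wall = ln(25.8/21)/(2π×391×22.3) = 3.757×10^-6 K/W
R_mineral wool = ln(80.8/25.8)/(2π×0.0335×22.3) = 0.2432 K/W
R_outer film = 1/(h_o·2πr_oL) = 1/(27.7×2π×0.0808×22.3) = 0.003189 K/W
R_total = 0.2467 K/W
Q = ΔT/R_total = 51/0.2467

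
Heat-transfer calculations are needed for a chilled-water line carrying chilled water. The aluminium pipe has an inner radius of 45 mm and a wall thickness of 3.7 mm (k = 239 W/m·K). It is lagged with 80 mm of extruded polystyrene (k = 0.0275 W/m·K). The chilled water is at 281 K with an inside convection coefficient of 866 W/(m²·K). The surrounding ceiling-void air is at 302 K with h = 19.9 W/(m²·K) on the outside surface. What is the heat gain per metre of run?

q′ ≈ 3.69 W/m

Treating each annulus and film as a series resistance:
R_inner film = 1/(h_i·2πr₁L) = 1/(866×2π×0.045×1) = 0.004084 K/W
R_aluminium pipe wall = ln(48.7/45)/(2π×239×1) = 5.262×10^-5 K/W
R_extruded polystyrene = ln(128.7/48.7)/(2π×0.0275×1) = 5.624 K/W
R_outer film = 1/(h_o·2πr_oL) = 1/(19.9×2π×0.1287×1) = 0.06214 K/W
R_total = 5.691 K/W
Q = ΔT/R_total = 21/5.691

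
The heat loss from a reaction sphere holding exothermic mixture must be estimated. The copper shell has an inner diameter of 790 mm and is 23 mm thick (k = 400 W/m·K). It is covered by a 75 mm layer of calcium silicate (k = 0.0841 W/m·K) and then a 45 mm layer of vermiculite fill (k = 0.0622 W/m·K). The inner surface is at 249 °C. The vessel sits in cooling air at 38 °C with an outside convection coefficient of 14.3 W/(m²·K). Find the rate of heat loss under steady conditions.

Radial (spherical) resistances in series:
R_copper shell = (1/0.395 − 1/0.418)/(4π×400) = 2.771×10^-5 K/W
R_calcium silicate = (1/0.418 − 1/0.493)/(4π×0.0841) = 0.3444 K/W
R_vermiculite fill = (1/0.493 − 1/0.538)/(4π×0.0622) = 0.2171 K/W
R_outer film = 1/(h·4πr_o²) = 1/(14.3×4π×0.538²) = 0.01923 K/W
R_total = 0.5807 K/W
Q = ΔT/R_total = 211/0.5807

Q ≈ 363 W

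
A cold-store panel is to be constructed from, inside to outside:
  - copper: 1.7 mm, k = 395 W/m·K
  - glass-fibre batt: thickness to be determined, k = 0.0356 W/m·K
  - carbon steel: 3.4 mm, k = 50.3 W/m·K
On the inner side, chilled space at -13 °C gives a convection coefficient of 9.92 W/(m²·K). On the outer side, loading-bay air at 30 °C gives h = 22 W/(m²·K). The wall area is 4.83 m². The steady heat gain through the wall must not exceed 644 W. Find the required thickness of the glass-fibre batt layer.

L ≈ 6.27 mm

Treating each layer as a thermal resistance in series:
R_inner film = 1/(h_i·A) = 1/(9.92×4.83) = 0.02087 K/W
R_copper = L/(kA) = 0.0017/(395×4.83) = 8.911×10^-7 K/W
R_carbon steel = L/(kA) = 0.0034/(50.3×4.83) = 1.399×10^-5 K/W
R_outer film = 1/(h_o·A) = 1/(22×4.83) = 0.009411 K/W
Sum of the known resistances R_other = 0.0303 K/W
Required total resistance R_tot = ΔT/Q_allow = 43/644 = 0.06677 K/W
R_glass-fibre batt = R_tot − R_other = 0.03647 K/W
L = R·k·A = 0.03647×0.0356×4.83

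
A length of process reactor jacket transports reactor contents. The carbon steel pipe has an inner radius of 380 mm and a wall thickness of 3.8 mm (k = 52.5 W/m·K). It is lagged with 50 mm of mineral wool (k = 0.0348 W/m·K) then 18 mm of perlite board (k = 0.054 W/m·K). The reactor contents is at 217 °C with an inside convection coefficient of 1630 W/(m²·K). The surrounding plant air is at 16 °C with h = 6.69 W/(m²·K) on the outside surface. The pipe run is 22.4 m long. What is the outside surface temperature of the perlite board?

T ≈ 30.4 °C

For a radial system each layer contributes R = ln(r_out/r_in)/(2πkL); films add R = 1/(hA).
R_inner film = 1/(h_i·2πr₁L) = 1/(1630×2π×0.38×22.4) = 1.147×10^-5 K/W
R_carbon steel pipe wall = ln(383.8/380)/(2π×52.5×22.4) = 1.347×10^-6 K/W
R_mineral wool = ln(433.8/383.8)/(2π×0.0348×22.4) = 0.025 K/W
R_perlite board = ln(451.8/433.8)/(2π×0.054×22.4) = 0.005349 K/W
R_outer film = 1/(h_o·2πr_oL) = 1/(6.69×2π×0.4518×22.4) = 0.002351 K/W
R_total = 0.03272 K/W
Q = ΔT/R_total = 201/0.03272
Q = 6140 W
T_interface = T_inner − Q·ΣR(inner→interface) = 217 − 6140×0.03037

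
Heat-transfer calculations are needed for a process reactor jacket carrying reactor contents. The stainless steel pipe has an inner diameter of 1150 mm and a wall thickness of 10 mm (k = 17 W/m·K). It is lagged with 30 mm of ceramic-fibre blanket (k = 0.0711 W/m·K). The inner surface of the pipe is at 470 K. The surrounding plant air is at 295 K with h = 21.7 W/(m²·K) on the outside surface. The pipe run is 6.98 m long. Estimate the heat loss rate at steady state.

Radial resistances (cylindrical: R_cond = ln(r_o/r_i)/(2πkL), R_conv = 1/(h·2πrL)):
R_stainless steel pipe wall = ln(585/575)/(2π×17×6.98) = 2.313×10^-5 K/W
R_ceramic-fibre blanket = ln(615/585)/(2π×0.0711×6.98) = 0.01604 K/W
R_outer film = 1/(h_o·2πr_oL) = 1/(21.7×2π×0.615×6.98) = 0.001709 K/W
R_total = 0.01777 K/W
Q = ΔT/R_total = 175/0.01777

Q ≈ 9850 W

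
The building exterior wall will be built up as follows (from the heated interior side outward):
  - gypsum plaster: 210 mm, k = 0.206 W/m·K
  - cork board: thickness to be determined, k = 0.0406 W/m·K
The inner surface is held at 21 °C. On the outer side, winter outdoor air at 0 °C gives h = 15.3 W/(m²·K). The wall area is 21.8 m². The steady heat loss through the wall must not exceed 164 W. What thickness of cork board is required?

Model the wall as resistances in series:
R_gypsum plaster = L/(kA) = 0.21/(0.206×21.8) = 0.04676 K/W
R_outer film = 1/(h_o·A) = 1/(15.3×21.8) = 0.002998 K/W
Sum of the known resistances R_other = 0.04976 K/W
Required total resistance R_tot = ΔT/Q_allow = 21/164 = 0.128 K/W
R_cork board = R_tot − R_other = 0.07829 K/W
L = R·k·A = 0.07829×0.0406×21.8

L ≈ 69.3 mm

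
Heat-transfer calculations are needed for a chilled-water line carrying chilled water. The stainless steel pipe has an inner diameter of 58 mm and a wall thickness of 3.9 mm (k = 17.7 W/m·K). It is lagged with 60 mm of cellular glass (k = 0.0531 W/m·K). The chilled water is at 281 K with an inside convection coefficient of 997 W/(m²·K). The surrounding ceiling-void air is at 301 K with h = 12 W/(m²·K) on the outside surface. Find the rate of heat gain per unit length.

q′ ≈ 6.13 W/m

Treating each annulus and film as a series resistance:
R_inner film = 1/(h_i·2πr₁L) = 1/(997×2π×0.029×1) = 0.005505 K/W
R_stainless steel pipe wall = ln(32.9/29)/(2π×17.7×1) = 0.001135 K/W
R_cellular glass = ln(92.9/32.9)/(2π×0.0531×1) = 3.111 K/W
R_outer film = 1/(h_o·2πr_oL) = 1/(12×2π×0.0929×1) = 0.1428 K/W
R_total = 3.261 K/W
Q = ΔT/R_total = 20/3.261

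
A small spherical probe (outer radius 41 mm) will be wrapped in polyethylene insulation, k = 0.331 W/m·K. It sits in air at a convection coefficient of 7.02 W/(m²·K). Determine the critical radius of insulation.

For a sphere r_cr = 2k/h = 2×0.331/7.02
r_cr = 94.3 mm; since the bare radius (41 mm) is below r_cr, adding a thin layer of insulation will *increase* heat loss.

r_cr ≈ 94.3 mm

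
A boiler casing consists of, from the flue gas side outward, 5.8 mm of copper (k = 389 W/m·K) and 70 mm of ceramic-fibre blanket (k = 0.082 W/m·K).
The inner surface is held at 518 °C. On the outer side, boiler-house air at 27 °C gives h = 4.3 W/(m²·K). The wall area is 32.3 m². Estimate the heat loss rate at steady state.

Q ≈ 14600 W

Treating each layer as a thermal resistance in series:
R_copper = L/(kA) = 0.0058/(389×32.3) = 4.616×10^-7 K/W
R_ceramic-fibre blanket = L/(kA) = 0.07/(0.082×32.3) = 0.02643 K/W
R_outer film = 1/(h_o·A) = 1/(4.3×32.3) = 0.0072 K/W
R_total = 0.03363 K/W
Q = ΔT / R_total = 491 / 0.03363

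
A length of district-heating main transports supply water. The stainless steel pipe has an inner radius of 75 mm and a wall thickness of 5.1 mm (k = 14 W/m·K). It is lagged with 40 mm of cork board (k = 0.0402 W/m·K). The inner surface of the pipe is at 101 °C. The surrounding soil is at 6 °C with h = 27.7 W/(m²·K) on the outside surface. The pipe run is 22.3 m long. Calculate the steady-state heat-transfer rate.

For a radial system each layer contributes R = ln(r_out/r_in)/(2πkL); films add R = 1/(hA).
R_stainless steel pipe wall = ln(80.1/75)/(2π×14×22.3) = 3.354×10^-5 K/W
R_cork board = ln(120.1/80.1)/(2π×0.0402×22.3) = 0.07191 K/W
R_outer film = 1/(h_o·2πr_oL) = 1/(27.7×2π×0.1201×22.3) = 0.002145 K/W
R_total = 0.07409 K/W
Q = ΔT/R_total = 95/0.07409

Q ≈ 1280 W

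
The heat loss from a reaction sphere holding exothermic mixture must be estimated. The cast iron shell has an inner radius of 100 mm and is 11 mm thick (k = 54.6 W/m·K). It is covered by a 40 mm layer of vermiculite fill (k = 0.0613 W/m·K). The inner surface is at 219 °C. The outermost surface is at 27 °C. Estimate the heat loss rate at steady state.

Each spherical layer contributes R = (1/r_i − 1/r_o)/(4πk):
R_cast iron shell = (1/0.1 − 1/0.111)/(4π×54.6) = 0.001444 K/W
R_vermiculite fill = (1/0.111 − 1/0.151)/(4π×0.0613) = 3.098 K/W
R_total = 3.1 K/W
Q = ΔT/R_total = 192/3.1

Q ≈ 61.9 W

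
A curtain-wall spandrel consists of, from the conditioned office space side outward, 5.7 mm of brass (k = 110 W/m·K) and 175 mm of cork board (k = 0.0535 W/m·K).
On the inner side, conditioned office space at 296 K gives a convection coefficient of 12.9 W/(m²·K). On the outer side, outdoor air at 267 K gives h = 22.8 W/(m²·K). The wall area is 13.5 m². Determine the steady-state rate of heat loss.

Q ≈ 115 W

Thermal resistances in series:
R_inner film = 1/(h_i·A) = 1/(12.9×13.5) = 0.005742 K/W
R_brass = L/(kA) = 0.0057/(110×13.5) = 3.838×10^-6 K/W
R_cork board = L/(kA) = 0.175/(0.0535×13.5) = 0.2423 K/W
R_outer film = 1/(h_o·A) = 1/(22.8×13.5) = 0.003249 K/W
R_total = 0.2513 K/W
Q = ΔT / R_total = 29 / 0.2513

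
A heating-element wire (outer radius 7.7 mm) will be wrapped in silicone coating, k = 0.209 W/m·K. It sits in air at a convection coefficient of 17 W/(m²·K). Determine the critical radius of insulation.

For a cylinder r_cr = k/h = 0.209/17
r_cr = 12.3 mm; since the bare radius (7.7 mm) is below r_cr, adding a thin layer of insulation will *increase* heat loss.

r_cr ≈ 12.3 mm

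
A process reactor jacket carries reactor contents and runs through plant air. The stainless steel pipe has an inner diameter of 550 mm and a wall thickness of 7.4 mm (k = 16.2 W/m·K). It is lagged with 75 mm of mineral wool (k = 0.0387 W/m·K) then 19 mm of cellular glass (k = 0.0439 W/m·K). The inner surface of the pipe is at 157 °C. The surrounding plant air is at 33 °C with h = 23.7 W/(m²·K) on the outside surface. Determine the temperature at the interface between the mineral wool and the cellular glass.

T ≈ 54.7 °C

Per-layer cylindrical resistances, series-summed:
R_stainless steel pipe wall = ln(282.4/275)/(2π×16.2×1) = 2.609×10^-4 K/W
R_mineral wool = ln(357.4/282.4)/(2π×0.0387×1) = 0.9686 K/W
R_cellular glass = ln(376.4/357.4)/(2π×0.0439×1) = 0.1878 K/W
R_outer film = 1/(h_o·2πr_oL) = 1/(23.7×2π×0.3764×1) = 0.01784 K/W
R_total = 1.175 K/W
Q = ΔT/R_total = 124/1.175
Q = 106 W/m
T_interface = T_inner − Q·ΣR(inner→interface) = 157 − 106×0.9689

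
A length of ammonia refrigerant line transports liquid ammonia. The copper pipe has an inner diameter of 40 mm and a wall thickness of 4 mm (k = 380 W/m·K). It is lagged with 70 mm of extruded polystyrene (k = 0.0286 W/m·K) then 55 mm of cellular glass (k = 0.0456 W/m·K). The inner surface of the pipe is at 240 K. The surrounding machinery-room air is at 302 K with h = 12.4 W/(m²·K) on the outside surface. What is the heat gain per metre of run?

q′ ≈ 6.67 W/m

For a radial system each layer contributes R = ln(r_out/r_in)/(2πkL); films add R = 1/(hA).
R_copper pipe wall = ln(24/20)/(2π×380×1) = 7.636×10^-5 K/W
R_extruded polystyrene = ln(94/24)/(2π×0.0286×1) = 7.597 K/W
R_cellular glass = ln(149/94)/(2π×0.0456×1) = 1.608 K/W
R_outer film = 1/(h_o·2πr_oL) = 1/(12.4×2π×0.149×1) = 0.08614 K/W
R_total = 9.291 K/W
Q = ΔT/R_total = 62/9.291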